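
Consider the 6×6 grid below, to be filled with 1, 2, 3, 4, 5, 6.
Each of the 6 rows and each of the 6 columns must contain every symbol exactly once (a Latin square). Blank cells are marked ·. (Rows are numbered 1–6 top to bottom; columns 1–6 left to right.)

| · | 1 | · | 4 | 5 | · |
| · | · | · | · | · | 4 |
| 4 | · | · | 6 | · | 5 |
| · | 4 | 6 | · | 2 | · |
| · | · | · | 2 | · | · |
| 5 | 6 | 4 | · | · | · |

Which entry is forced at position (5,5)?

4

Row 5, column 5 is narrowed to {1, 3, 4, 6}.
If it were 1, then row 6, column 5 would be left with no valid symbol.
If it were 3, then row 6, column 5 would be left with no valid symbol.
If it were 6, propagating the remaining blanks reaches a contradiction.
So row 5, column 5 must be 4.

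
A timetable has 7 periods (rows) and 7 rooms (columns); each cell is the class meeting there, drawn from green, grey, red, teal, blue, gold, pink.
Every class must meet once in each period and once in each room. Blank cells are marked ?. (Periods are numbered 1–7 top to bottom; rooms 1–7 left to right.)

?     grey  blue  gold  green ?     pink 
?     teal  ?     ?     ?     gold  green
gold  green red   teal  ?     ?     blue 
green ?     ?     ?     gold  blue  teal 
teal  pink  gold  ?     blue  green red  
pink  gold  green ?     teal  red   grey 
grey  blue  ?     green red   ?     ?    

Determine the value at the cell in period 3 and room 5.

pink

Period 1, room 1: period 1 has {green, grey, blue, gold, pink} and room 1 has {green, grey, teal, gold, pink}, leaving only red.
Period 1, room 6: period 1 has {green, grey, red, blue, gold, pink} and room 6 has {green, red, blue, gold}, leaving only teal.
Period 2, room 1: period 2 has {green, teal, gold} and room 1 has {green, grey, red, teal, gold, pink}, leaving only blue.
Period 4, room 2: period 4 has {green, teal, blue, gold} and room 2 has {green, grey, teal, blue, gold, pink}, leaving only red.
Period 5, room 4: period 5 has {green, red, teal, blue, gold, pink} and room 4 has {green, teal, gold}, leaving only grey.
Period 4, room 4: period 4 has {green, red, teal, blue, gold} and room 4 has {green, grey, teal, gold}, leaving only pink.
Period 2, room 4: period 2 has {green, teal, blue, gold} and room 4 has {green, grey, teal, gold, pink}, leaving only red.
Period 4, room 3: period 4 has {green, red, teal, blue, gold, pink} and room 3 has {green, red, blue, gold}, leaving only grey.
Period 2, room 3: period 2 has {green, red, teal, blue, gold} and room 3 has {green, grey, red, blue, gold}, leaving only pink.
Period 2, room 5: period 2 has {green, red, teal, blue, gold, pink} and room 5 has {green, red, teal, blue, gold}, leaving only grey.
Period 3 already has {green, red, teal, blue, gold} and room 5 already has {green, grey, red, teal, blue, gold}, so period 3, room 5 must be pink.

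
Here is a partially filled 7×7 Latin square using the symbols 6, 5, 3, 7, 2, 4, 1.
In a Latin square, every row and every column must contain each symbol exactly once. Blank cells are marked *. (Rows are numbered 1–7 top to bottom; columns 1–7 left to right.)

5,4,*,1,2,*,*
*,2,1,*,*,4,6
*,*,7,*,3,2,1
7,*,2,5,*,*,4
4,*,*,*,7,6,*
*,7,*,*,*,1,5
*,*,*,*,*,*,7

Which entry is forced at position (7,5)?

Row 1, column 7: row 1 has {5, 2, 4, 1} and column 7 has {6, 5, 7, 4, 1}, leaving only 3.
Row 1, column 3: row 1 has {5, 3, 2, 4, 1} and column 3 has {7, 2, 1}, leaving only 6.
Row 1, column 6: row 1 has {6, 5, 3, 2, 4, 1} and column 6 has {6, 2, 4, 1}, leaving only 7.
Row 2, column 1: row 2 has {6, 2, 4, 1} and column 1 has {5, 7, 4}, leaving only 3.
Row 2, column 4: row 2 has {6, 3, 2, 4, 1} and column 4 has {5, 1}, leaving only 7.
Row 2, column 5: row 2 has {6, 3, 7, 2, 4, 1} and column 5 has {3, 7, 2}, leaving only 5.
Row 3, column 1: row 3 has {3, 7, 2, 1} and column 1 has {5, 3, 7, 4}, leaving only 6.
Row 3, column 2: row 3 has {6, 3, 7, 2, 1} and column 2 has {7, 2, 4}, leaving only 5.
Row 3, column 4: row 3 has {6, 5, 3, 7, 2, 1} and column 4 has {5, 7, 1}, leaving only 4.
Row 4, column 6: row 4 has {5, 7, 2, 4} and column 6 has {6, 7, 2, 4, 1}, leaving only 3.
Row 5, column 7: row 5 has {6, 7, 4} and column 7 has {6, 5, 3, 7, 4, 1}, leaving only 2.
Row 5, column 4: row 5 has {6, 7, 2, 4} and column 4 has {5, 7, 4, 1}, leaving only 3.
Row 5, column 2: row 5 has {6, 3, 7, 2, 4} and column 2 has {5, 7, 2, 4}, leaving only 1.
Row 4, column 2: row 4 has {5, 3, 7, 2, 4} and column 2 has {5, 7, 2, 4, 1}, leaving only 6.
Row 4, column 5: row 4 has {6, 5, 3, 7, 2, 4} and column 5 has {5, 3, 7, 2}, leaving only 1.
Row 5, column 3: row 5 has {6, 3, 7, 2, 4, 1} and column 3 has {6, 7, 2, 1}, leaving only 5.
Row 6, column 1: row 6 has {5, 7, 1} and column 1 has {6, 5, 3, 7, 4}, leaving only 2.
Row 6, column 4: row 6 has {5, 7, 2, 1} and column 4 has {5, 3, 7, 4, 1}, leaving only 6.
Row 6, column 5: row 6 has {6, 5, 7, 2, 1} and column 5 has {5, 3, 7, 2, 1}, leaving only 4.
Row 7 already has {7} and column 5 already has {5, 3, 7, 2, 4, 1}, so row 7, column 5 must be 6.

6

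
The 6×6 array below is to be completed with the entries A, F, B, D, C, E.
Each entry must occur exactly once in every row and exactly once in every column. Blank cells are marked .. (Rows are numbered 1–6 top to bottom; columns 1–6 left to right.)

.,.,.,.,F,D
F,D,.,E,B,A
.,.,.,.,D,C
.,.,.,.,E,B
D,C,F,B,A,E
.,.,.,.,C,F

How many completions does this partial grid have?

Row 1, column 1: eliminating its row and column leaves {A, B, C, E}.
Row 1, column 2: eliminating its row and column leaves {A, B, E}.
Row 1, column 3: eliminating its row and column leaves {A, B, C, E}.
Row 1, column 4: eliminating its row and column leaves {A, C}.
Row 2, column 3: eliminating its row and column leaves {C}.
Row 3, column 1: eliminating its row and column leaves {A, B, E}.
Row 3, column 2: eliminating its row and column leaves {A, F, B, E}.
Row 3, column 3: eliminating its row and column leaves {A, B, E}.
Row 3, column 4: eliminating its row and column leaves {A, F}.
Row 4, column 1: eliminating its row and column leaves {A, C}.
Row 4, column 2: eliminating its row and column leaves {A, F}.
Row 4, column 3: eliminating its row and column leaves {A, D, C}.
Row 4, column 4: eliminating its row and column leaves {A, F, D, C}.
Row 6, column 1: eliminating its row and column leaves {A, B, E}.
Row 6, column 2: eliminating its row and column leaves {A, B, E}.
Row 6, column 3: eliminating its row and column leaves {A, B, D, E}.
Row 6, column 4: eliminating its row and column leaves {A, D}.
Enumerating the assignments across these blanks that avoid any row or column repeat gives 24 completions.

24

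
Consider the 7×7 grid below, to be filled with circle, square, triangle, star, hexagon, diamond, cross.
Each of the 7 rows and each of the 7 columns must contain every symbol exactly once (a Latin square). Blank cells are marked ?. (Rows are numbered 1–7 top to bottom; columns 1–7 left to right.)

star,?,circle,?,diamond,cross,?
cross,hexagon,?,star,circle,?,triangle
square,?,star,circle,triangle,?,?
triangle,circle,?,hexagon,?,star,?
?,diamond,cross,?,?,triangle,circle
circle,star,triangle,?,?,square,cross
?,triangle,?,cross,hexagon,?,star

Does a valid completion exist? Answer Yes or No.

No

Row 6, column 5: row 6 together with column 5 already contain {circle, square, triangle, star, hexagon, diamond, cross} — every symbol — so nothing can go there. The grid has no valid completion.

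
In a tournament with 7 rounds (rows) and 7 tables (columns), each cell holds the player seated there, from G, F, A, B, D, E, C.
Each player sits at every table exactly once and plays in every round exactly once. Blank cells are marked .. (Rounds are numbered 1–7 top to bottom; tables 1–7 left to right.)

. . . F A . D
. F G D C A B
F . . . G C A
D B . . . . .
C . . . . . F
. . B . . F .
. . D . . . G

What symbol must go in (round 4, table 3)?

Round 2, table 1: round 2 has {G, F, A, B, D, C} and table 1 has {F, D, C}, leaving only E.
Round 3, table 3: round 3 has {G, F, A, C} and table 3 has {G, B, D}, leaving only E.
Round 1, table 3: round 1 has {F, A, D} and table 3 has {G, B, D, E}, leaving only C.
Round 3, table 2: round 3 has {G, F, A, E, C} and table 2 has {F, B}, leaving only D.
Round 3, table 4: round 3 has {G, F, A, D, E, C} and table 4 has {F, D}, leaving only B.
Round 5, table 3: round 5 has {F, C} and table 3 has {G, B, D, E, C}, leaving only A.
Round 4 already has {B, D} and table 3 already has {G, A, B, D, E, C}, so round 4, table 3 must be F.

F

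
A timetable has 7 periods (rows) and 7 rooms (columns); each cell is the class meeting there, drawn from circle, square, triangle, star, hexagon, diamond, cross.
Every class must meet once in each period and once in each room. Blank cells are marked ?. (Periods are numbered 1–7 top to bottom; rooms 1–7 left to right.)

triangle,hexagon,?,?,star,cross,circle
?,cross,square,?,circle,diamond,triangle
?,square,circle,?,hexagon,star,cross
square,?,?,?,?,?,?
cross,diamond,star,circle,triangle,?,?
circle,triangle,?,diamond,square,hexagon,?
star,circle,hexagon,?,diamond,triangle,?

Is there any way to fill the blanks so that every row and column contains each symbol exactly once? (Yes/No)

Yes

No period or room among the givens repeats a symbol, and propagating forced cells runs into no contradiction.
One valid completion exists (for instance, triangle hexagon diamond square star cross circle / hexagon cross square star circle diamond triangle / diamond square circle triangle hexagon star cross / square star triangle hexagon cross circle diamond / cross diamond star circle triangle square hexagon / circle triangle cross diamond square hexagon star / star circle hexagon cross diamond triangle square).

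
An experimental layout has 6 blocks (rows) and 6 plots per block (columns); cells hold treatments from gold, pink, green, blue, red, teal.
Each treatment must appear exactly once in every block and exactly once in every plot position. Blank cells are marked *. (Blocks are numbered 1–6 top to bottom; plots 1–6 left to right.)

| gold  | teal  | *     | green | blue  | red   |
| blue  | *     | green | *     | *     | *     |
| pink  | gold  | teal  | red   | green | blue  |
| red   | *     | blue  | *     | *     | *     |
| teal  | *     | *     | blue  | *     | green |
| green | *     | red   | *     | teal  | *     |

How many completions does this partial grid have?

6

Block 1, plot 3: eliminating its block and plot leaves {pink}.
Block 2, plot 2: eliminating its block and plot leaves {pink, red}.
Block 2, plot 4: eliminating its block and plot leaves {gold, pink, teal}.
Block 2, plot 5: eliminating its block and plot leaves {gold, pink, red}.
Block 2, plot 6: eliminating its block and plot leaves {gold, pink, teal}.
Block 4, plot 2: eliminating its block and plot leaves {pink, green}.
Block 4, plot 4: eliminating its block and plot leaves {gold, pink, teal}.
Block 4, plot 5: eliminating its block and plot leaves {gold, pink}.
Block 4, plot 6: eliminating its block and plot leaves {gold, pink, teal}.
Block 5, plot 2: eliminating its block and plot leaves {pink, red}.
Block 5, plot 3: eliminating its block and plot leaves {gold, pink}.
Block 5, plot 5: eliminating its block and plot leaves {gold, pink, red}.
Block 6, plot 2: eliminating its block and plot leaves {pink, blue}.
Block 6, plot 4: eliminating its block and plot leaves {gold, pink}.
Block 6, plot 6: eliminating its block and plot leaves {gold, pink}.
Enumerating the assignments across these blanks that avoid any block or plot repeat gives 6 completions.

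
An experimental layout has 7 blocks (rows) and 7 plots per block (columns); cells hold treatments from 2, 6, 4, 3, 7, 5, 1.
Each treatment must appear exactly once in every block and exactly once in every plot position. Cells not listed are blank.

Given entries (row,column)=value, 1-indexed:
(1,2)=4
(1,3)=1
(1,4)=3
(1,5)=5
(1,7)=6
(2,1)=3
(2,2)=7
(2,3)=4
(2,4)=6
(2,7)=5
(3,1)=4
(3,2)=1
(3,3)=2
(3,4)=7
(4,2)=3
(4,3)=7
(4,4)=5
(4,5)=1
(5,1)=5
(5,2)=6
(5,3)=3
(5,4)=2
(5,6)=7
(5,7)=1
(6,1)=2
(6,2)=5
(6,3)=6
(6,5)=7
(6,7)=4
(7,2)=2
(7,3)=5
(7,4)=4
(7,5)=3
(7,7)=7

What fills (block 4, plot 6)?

Block 1, plot 1: block 1 has {6, 4, 3, 5, 1} and plot 1 has {2, 4, 3, 5}, leaving only 7.
Block 1, plot 6: block 1 has {6, 4, 3, 7, 5, 1} and plot 6 has {7}, leaving only 2.
Block 2, plot 5: block 2 has {6, 4, 3, 7, 5} and plot 5 has {3, 7, 5, 1}, leaving only 2.
Block 2, plot 6: block 2 has {2, 6, 4, 3, 7, 5} and plot 6 has {2, 7}, leaving only 1.
Block 3, plot 5: block 3 has {2, 4, 7, 1} and plot 5 has {2, 3, 7, 5, 1}, leaving only 6.
Block 3, plot 7: block 3 has {2, 6, 4, 7, 1} and plot 7 has {6, 4, 7, 5, 1}, leaving only 3.
Block 3, plot 6: block 3 has {2, 6, 4, 3, 7, 1} and plot 6 has {2, 7, 1}, leaving only 5.
Block 4, plot 1: block 4 has {3, 7, 5, 1} and plot 1 has {2, 4, 3, 7, 5}, leaving only 6.
Block 4 already has {6, 3, 7, 5, 1} and plot 6 already has {2, 7, 5, 1}, so block 4, plot 6 must be 4.

4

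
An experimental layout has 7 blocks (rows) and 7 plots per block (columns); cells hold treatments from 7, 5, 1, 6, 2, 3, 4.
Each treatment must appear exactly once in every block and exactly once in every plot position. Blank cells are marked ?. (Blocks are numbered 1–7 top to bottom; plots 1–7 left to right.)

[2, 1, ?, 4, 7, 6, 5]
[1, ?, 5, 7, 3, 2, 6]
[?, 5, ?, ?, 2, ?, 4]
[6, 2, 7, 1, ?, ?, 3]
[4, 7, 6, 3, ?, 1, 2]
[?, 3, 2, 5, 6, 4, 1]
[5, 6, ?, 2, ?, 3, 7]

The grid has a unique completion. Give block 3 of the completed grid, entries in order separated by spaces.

3 5 1 6 2 7 4

Block 3, plot 4: block 3 has {5, 2, 4} and plot 4 has {7, 5, 1, 2, 3, 4}, leaving only 6.
Block 3, plot 6: block 3 has {5, 6, 2, 4} and plot 6 has {1, 6, 2, 3, 4}, leaving only 7.
Block 3, plot 1: block 3 has {7, 5, 6, 2, 4} and plot 1 has {5, 1, 6, 2, 4}, leaving only 3.
Block 3, plot 3: block 3 has {7, 5, 6, 2, 3, 4} and plot 3 has {7, 5, 6, 2}, leaving only 1.
So block 3 reads: 3 5 1 6 2 7 4.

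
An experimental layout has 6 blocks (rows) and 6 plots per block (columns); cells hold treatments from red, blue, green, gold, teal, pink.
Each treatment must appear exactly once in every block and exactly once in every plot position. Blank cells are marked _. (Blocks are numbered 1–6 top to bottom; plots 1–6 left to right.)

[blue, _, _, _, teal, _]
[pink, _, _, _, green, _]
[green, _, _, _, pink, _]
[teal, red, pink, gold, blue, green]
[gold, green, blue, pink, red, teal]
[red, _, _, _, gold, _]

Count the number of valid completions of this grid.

Block 1, plot 2: eliminating its block and plot leaves {gold, pink}.
Block 1, plot 3: eliminating its block and plot leaves {red, green, gold}.
Block 1, plot 4: eliminating its block and plot leaves {red, green}.
Block 1, plot 6: eliminating its block and plot leaves {red, gold, pink}.
Block 2, plot 2: eliminating its block and plot leaves {blue, gold, teal}.
Block 2, plot 3: eliminating its block and plot leaves {red, gold, teal}.
Block 2, plot 4: eliminating its block and plot leaves {red, blue, teal}.
Block 2, plot 6: eliminating its block and plot leaves {red, blue, gold}.
Block 3, plot 2: eliminating its block and plot leaves {blue, gold, teal}.
Block 3, plot 3: eliminating its block and plot leaves {red, gold, teal}.
Block 3, plot 4: eliminating its block and plot leaves {red, blue, teal}.
Block 3, plot 6: eliminating its block and plot leaves {red, blue, gold}.
Block 6, plot 2: eliminating its block and plot leaves {blue, teal, pink}.
Block 6, plot 3: eliminating its block and plot leaves {green, teal}.
Block 6, plot 4: eliminating its block and plot leaves {blue, green, teal}.
Block 6, plot 6: eliminating its block and plot leaves {blue, pink}.
Enumerating the assignments across these blanks that avoid any block or plot repeat gives 20 completions.

20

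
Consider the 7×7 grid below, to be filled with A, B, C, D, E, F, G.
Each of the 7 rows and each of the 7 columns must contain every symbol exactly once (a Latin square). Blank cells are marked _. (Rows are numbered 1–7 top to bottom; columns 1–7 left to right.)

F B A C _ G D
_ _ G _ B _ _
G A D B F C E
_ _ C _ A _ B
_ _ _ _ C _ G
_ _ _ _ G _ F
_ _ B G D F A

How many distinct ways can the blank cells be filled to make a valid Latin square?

Row 1, column 5: eliminating its row and column leaves {E}.
Row 2, column 1: eliminating its row and column leaves {A, C, D, E}.
Row 2, column 2: eliminating its row and column leaves {C, D, E, F}.
Row 2, column 4: eliminating its row and column leaves {A, D, E, F}.
Row 2, column 6: eliminating its row and column leaves {A, D, E}.
Row 2, column 7: eliminating its row and column leaves {C}.
Row 4, column 1: eliminating its row and column leaves {D, E}.
Row 4, column 2: eliminating its row and column leaves {D, E, F, G}.
Row 4, column 4: eliminating its row and column leaves {D, E, F}.
Row 4, column 6: eliminating its row and column leaves {D, E}.
Row 5, column 1: eliminating its row and column leaves {A, B, D, E}.
Row 5, column 2: eliminating its row and column leaves {D, E, F}.
Row 5, column 3: eliminating its row and column leaves {E, F}.
Row 5, column 4: eliminating its row and column leaves {A, D, E, F}.
Row 5, column 6: eliminating its row and column leaves {A, B, D, E}.
Row 6, column 1: eliminating its row and column leaves {A, B, C, D, E}.
Row 6, column 2: eliminating its row and column leaves {C, D, E}.
Row 6, column 3: eliminating its row and column leaves {E}.
Row 6, column 4: eliminating its row and column leaves {A, D, E}.
Row 6, column 6: eliminating its row and column leaves {A, B, D, E}.
Row 7, column 1: eliminating its row and column leaves {C, E}.
Row 7, column 2: eliminating its row and column leaves {C, E}.
Enumerating the assignments across these blanks that avoid any row or column repeat gives 9 completions.

9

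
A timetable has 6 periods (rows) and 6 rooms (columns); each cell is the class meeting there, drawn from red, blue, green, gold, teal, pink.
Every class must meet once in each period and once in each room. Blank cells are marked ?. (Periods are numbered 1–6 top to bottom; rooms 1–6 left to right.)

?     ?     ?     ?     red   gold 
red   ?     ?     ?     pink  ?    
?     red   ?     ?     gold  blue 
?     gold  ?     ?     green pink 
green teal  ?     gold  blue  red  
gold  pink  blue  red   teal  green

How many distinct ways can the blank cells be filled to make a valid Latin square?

Period 1, room 1: eliminating its period and room leaves {blue, teal, pink}.
Period 1, room 2: eliminating its period and room leaves {blue, green}.
Period 1, room 3: eliminating its period and room leaves {green, teal, pink}.
Period 1, room 4: eliminating its period and room leaves {blue, green, teal, pink}.
Period 2, room 2: eliminating its period and room leaves {blue, green}.
Period 2, room 3: eliminating its period and room leaves {green, gold, teal}.
Period 2, room 4: eliminating its period and room leaves {blue, green, teal}.
Period 2, room 6: eliminating its period and room leaves {teal}.
Period 3, room 1: eliminating its period and room leaves {teal, pink}.
Period 3, room 3: eliminating its period and room leaves {green, teal, pink}.
Period 3, room 4: eliminating its period and room leaves {green, teal, pink}.
Period 4, room 1: eliminating its period and room leaves {blue, teal}.
Period 4, room 3: eliminating its period and room leaves {red, teal}.
Period 4, room 4: eliminating its period and room leaves {blue, teal}.
Period 5, room 3: eliminating its period and room leaves {pink}.
Enumerating the assignments across these blanks that avoid any period or room repeat gives 4 completions.

4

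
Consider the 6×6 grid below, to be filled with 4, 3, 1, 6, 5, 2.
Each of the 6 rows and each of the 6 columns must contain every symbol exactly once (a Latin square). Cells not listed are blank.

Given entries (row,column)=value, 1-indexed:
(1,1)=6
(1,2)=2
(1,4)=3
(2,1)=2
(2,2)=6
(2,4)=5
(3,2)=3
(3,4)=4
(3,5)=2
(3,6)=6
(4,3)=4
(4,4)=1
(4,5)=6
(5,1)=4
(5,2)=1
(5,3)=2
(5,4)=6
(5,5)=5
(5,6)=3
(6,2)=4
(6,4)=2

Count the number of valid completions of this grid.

3

Row 1, column 3: eliminating its row and column leaves {1, 5}.
Row 1, column 5: eliminating its row and column leaves {4, 1}.
Row 1, column 6: eliminating its row and column leaves {4, 1, 5}.
Row 2, column 3: eliminating its row and column leaves {3, 1}.
Row 2, column 5: eliminating its row and column leaves {4, 3, 1}.
Row 2, column 6: eliminating its row and column leaves {4, 1}.
Row 3, column 1: eliminating its row and column leaves {1, 5}.
Row 3, column 3: eliminating its row and column leaves {1, 5}.
Row 4, column 1: eliminating its row and column leaves {3, 5}.
Row 4, column 2: eliminating its row and column leaves {5}.
Row 4, column 6: eliminating its row and column leaves {5, 2}.
Row 6, column 1: eliminating its row and column leaves {3, 1, 5}.
Row 6, column 3: eliminating its row and column leaves {3, 1, 6, 5}.
Row 6, column 5: eliminating its row and column leaves {3, 1}.
Row 6, column 6: eliminating its row and column leaves {1, 5}.
Enumerating the assignments across these blanks that avoid any row or column repeat gives 3 completions.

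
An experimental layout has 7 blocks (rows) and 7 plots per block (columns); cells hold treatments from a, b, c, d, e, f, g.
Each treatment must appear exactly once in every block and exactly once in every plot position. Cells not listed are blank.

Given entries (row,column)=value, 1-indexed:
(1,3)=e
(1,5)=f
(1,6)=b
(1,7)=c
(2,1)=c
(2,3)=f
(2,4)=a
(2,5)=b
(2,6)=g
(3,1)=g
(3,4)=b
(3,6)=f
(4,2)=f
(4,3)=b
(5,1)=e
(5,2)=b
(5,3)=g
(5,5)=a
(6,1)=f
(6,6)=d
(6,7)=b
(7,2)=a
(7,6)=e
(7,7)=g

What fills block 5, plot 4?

Block 5, plot 6: block 5 has {a, b, e, g} and plot 6 has {b, d, e, f, g}, leaving only c.
Block 4, plot 6: block 4 has {b, f} and plot 6 has {b, c, d, e, f, g}, leaving only a.
Block 4, plot 1: block 4 has {a, b, f} and plot 1 has {c, e, f, g}, leaving only d.
Block 1, plot 1: block 1 has {b, c, e, f} and plot 1 has {c, d, e, f, g}, leaving only a.
Block 4, plot 7: block 4 has {a, b, d, f} and plot 7 has {b, c, g}, leaving only e.
Block 2, plot 7: block 2 has {a, b, c, f, g} and plot 7 has {b, c, e, g}, leaving only d.
Block 2, plot 2: block 2 has {a, b, c, d, f, g} and plot 2 has {a, b, f}, leaving only e.
Block 3, plot 7: block 3 has {b, f, g} and plot 7 has {b, c, d, e, g}, leaving only a.
Block 5, plot 7: block 5 has {a, b, c, e, g} and plot 7 has {a, b, c, d, e, g}, leaving only f.
Block 5 already has {a, b, c, e, f, g} and plot 4 already has {a, b}, so block 5, plot 4 must be d.

d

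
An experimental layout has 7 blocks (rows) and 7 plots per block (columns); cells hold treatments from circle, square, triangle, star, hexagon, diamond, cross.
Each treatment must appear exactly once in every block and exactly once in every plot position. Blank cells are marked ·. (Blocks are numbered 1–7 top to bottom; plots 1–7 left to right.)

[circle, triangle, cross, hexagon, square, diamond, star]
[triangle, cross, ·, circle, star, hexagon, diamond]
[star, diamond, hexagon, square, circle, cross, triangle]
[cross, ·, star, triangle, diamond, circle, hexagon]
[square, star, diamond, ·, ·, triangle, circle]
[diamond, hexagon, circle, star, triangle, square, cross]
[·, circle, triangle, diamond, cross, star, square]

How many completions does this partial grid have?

1

Block 2, plot 3: eliminating its block and plot leaves {square}.
Block 4, plot 2: eliminating its block and plot leaves {square}.
Block 5, plot 4: eliminating its block and plot leaves {cross}.
Block 5, plot 5: eliminating its block and plot leaves {hexagon}.
Block 7, plot 1: eliminating its block and plot leaves {hexagon}.
Only one assignment across all blanks avoids any block or plot repeat, giving 1 completion.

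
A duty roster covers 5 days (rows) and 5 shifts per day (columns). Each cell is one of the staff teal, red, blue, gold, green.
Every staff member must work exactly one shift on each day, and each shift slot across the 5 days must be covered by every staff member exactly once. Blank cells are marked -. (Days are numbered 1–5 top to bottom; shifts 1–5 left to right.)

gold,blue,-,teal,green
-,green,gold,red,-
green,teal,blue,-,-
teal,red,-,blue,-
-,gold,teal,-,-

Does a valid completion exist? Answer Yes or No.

No day or shift among the givens repeats a symbol, and propagating forced cells runs into no contradiction.
One valid completion exists (for instance, gold blue red teal green / blue green gold red teal / green teal blue gold red / teal red green blue gold / red gold teal green blue).

Yes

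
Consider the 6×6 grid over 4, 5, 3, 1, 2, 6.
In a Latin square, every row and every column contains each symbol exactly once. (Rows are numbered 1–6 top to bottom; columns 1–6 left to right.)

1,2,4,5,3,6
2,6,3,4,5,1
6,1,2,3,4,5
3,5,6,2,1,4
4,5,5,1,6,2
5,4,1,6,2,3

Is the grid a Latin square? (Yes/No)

No

Row 5 contains 5 twice (at columns 2 and 3), so it is not a permutation.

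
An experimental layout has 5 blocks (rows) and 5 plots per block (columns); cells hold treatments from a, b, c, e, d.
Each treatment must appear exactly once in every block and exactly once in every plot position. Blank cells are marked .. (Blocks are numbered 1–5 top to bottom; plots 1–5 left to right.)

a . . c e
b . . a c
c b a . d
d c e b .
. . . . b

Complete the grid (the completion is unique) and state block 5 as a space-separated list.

e a c d b

Block 5, plot 1: block 5 has {b} and plot 1 has {a, b, c, d}, leaving only e.
Block 5, plot 4: block 5 has {b, e} and plot 4 has {a, b, c}, leaving only d.
Block 5, plot 2: block 5 has {b, e, d} and plot 2 has {b, c}, leaving only a.
Block 5, plot 3: block 5 has {a, b, e, d} and plot 3 has {a, e}, leaving only c.
So block 5 reads: e a c d b.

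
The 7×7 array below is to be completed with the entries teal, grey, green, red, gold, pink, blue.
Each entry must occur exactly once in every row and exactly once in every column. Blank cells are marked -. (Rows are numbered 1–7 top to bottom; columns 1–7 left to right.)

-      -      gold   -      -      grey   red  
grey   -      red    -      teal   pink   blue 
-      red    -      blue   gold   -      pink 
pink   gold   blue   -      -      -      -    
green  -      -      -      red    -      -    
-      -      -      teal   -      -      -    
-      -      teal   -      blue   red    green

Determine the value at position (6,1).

Row 2, column 2: row 2 has {teal, grey, red, pink, blue} and column 2 has {red, gold}, leaving only green.
Row 2, column 4: row 2 has {teal, grey, green, red, pink, blue} and column 4 has {teal, blue}, leaving only gold.
Row 3, column 1: row 3 has {red, gold, pink, blue} and column 1 has {grey, green, pink}, leaving only teal.
Row 1, column 1: row 1 has {grey, red, gold} and column 1 has {teal, grey, green, pink}, leaving only blue.
Row 3, column 6: row 3 has {teal, red, gold, pink, blue} and column 6 has {grey, red, pink}, leaving only green.
Row 3, column 3: row 3 has {teal, green, red, gold, pink, blue} and column 3 has {teal, red, gold, blue}, leaving only grey.
Row 4, column 6: row 4 has {gold, pink, blue} and column 6 has {grey, green, red, pink}, leaving only teal.
Row 4, column 7: row 4 has {teal, gold, pink, blue} and column 7 has {green, red, pink, blue}, leaving only grey.
Row 4, column 5: row 4 has {teal, grey, gold, pink, blue} and column 5 has {teal, red, gold, blue}, leaving only green.
Row 1, column 5: row 1 has {grey, red, gold, blue} and column 5 has {teal, green, red, gold, blue}, leaving only pink.
Row 1, column 2: row 1 has {grey, red, gold, pink, blue} and column 2 has {green, red, gold}, leaving only teal.
Row 1, column 4: row 1 has {teal, grey, red, gold, pink, blue} and column 4 has {teal, gold, blue}, leaving only green.
Row 4, column 4: row 4 has {teal, grey, green, gold, pink, blue} and column 4 has {teal, green, gold, blue}, leaving only red.
Row 5, column 3: row 5 has {green, red} and column 3 has {teal, grey, red, gold, blue}, leaving only pink.
Row 5, column 4: row 5 has {green, red, pink} and column 4 has {teal, green, red, gold, blue}, leaving only grey.
Row 5, column 2: row 5 has {grey, green, red, pink} and column 2 has {teal, green, red, gold}, leaving only blue.
Row 5, column 6: row 5 has {grey, green, red, pink, blue} and column 6 has {teal, grey, green, red, pink}, leaving only gold.
Row 5, column 7: row 5 has {grey, green, red, gold, pink, blue} and column 7 has {grey, green, red, pink, blue}, leaving only teal.
Row 6, column 3: row 6 has {teal} and column 3 has {teal, grey, red, gold, pink, blue}, leaving only green.
Row 6, column 5: row 6 has {teal, green} and column 5 has {teal, green, red, gold, pink, blue}, leaving only grey.
Row 6, column 2: row 6 has {teal, grey, green} and column 2 has {teal, green, red, gold, blue}, leaving only pink.
Row 6, column 6: row 6 has {teal, grey, green, pink} and column 6 has {teal, grey, green, red, gold, pink}, leaving only blue.
Row 6, column 7: row 6 has {teal, grey, green, pink, blue} and column 7 has {teal, grey, green, red, pink, blue}, leaving only gold.
Row 6 already has {teal, grey, green, gold, pink, blue} and column 1 already has {teal, grey, green, pink, blue}, so row 6, column 1 must be red.

red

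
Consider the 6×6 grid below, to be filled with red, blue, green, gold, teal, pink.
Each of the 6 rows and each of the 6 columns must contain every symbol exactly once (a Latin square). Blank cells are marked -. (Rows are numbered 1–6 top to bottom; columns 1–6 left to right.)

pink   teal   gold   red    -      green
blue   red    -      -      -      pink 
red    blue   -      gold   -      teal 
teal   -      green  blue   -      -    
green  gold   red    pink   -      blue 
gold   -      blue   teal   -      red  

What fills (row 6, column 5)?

Row 1, column 5: row 1 has {red, green, gold, teal, pink} and column 5 has {}, leaving only blue.
Row 2, column 3: row 2 has {red, blue, pink} and column 3 has {red, blue, green, gold}, leaving only teal.
Row 2, column 4: row 2 has {red, blue, teal, pink} and column 4 has {red, blue, gold, teal, pink}, leaving only green.
Row 2, column 5: row 2 has {red, blue, green, teal, pink} and column 5 has {blue}, leaving only gold.
Row 3, column 3: row 3 has {red, blue, gold, teal} and column 3 has {red, blue, green, gold, teal}, leaving only pink.
Row 3, column 5: row 3 has {red, blue, gold, teal, pink} and column 5 has {blue, gold}, leaving only green.
Row 6 already has {red, blue, gold, teal} and column 5 already has {blue, green, gold}, so row 6, column 5 must be pink.

pink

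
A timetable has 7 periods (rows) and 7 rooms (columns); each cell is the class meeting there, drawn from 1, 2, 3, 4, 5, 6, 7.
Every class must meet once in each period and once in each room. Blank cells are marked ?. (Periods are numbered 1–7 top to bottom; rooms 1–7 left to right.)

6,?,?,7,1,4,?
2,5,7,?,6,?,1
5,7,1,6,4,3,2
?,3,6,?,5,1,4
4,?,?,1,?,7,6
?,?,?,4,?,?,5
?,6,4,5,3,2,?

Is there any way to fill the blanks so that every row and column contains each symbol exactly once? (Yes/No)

Period 2, room 6: period 2 together with room 6 already contain {1, 2, 3, 4, 5, 6, 7} — every symbol — so nothing can go there. The grid has no valid completion.

No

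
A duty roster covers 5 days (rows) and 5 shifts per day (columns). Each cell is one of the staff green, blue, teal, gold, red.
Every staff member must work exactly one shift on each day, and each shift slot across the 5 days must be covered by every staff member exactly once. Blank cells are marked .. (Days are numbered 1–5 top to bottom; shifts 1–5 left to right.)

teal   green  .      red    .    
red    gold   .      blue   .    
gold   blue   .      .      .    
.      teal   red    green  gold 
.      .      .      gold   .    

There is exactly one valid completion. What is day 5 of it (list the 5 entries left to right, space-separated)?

Day 5, shift 2: day 5 has {gold} and shift 2 has {green, blue, teal, gold}, leaving only red.
Day 1, shift 5: day 1 has {green, teal, red} and shift 5 has {gold}, leaving only blue.
Day 1, shift 3: day 1 has {green, blue, teal, red} and shift 3 has {red}, leaving only gold.
Day 3, shift 4: day 3 has {blue, gold} and shift 4 has {green, blue, gold, red}, leaving only teal.
Day 3, shift 3: day 3 has {blue, teal, gold} and shift 3 has {gold, red}, leaving only green.
Day 2, shift 3: day 2 has {blue, gold, red} and shift 3 has {green, gold, red}, leaving only teal.
Day 5, shift 3: day 5 has {gold, red} and shift 3 has {green, teal, gold, red}, leaving only blue.
Day 5, shift 1: day 5 has {blue, gold, red} and shift 1 has {teal, gold, red}, leaving only green.
Day 5, shift 5: day 5 has {green, blue, gold, red} and shift 5 has {blue, gold}, leaving only teal.
So day 5 reads: green red blue gold teal.

green red blue gold teal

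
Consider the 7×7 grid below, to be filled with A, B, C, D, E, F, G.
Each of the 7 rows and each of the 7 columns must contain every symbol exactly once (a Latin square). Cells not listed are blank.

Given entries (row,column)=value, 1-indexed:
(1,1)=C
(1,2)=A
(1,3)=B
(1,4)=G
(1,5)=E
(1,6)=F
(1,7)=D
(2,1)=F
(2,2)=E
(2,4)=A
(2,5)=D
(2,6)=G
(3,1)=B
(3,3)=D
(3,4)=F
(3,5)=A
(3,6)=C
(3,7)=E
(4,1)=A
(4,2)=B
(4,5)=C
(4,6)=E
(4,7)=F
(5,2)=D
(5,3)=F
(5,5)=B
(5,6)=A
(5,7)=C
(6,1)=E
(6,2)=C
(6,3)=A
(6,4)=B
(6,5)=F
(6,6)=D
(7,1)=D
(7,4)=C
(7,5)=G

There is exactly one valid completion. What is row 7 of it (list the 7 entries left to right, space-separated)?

Row 7, column 2: row 7 has {C, D, G} and column 2 has {A, B, C, D, E}, leaving only F.
Row 7, column 3: row 7 has {C, D, F, G} and column 3 has {A, B, D, F}, leaving only E.
Row 7, column 6: row 7 has {C, D, E, F, G} and column 6 has {A, C, D, E, F, G}, leaving only B.
Row 7, column 7: row 7 has {B, C, D, E, F, G} and column 7 has {C, D, E, F}, leaving only A.
So row 7 reads: D F E C G B A.

D F E C G B A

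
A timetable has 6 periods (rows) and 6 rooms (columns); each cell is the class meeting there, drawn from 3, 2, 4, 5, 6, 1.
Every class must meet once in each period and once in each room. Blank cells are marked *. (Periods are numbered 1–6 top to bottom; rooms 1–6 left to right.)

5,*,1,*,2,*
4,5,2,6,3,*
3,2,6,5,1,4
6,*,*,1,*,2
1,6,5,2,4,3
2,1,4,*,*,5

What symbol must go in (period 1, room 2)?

Period 1, room 6: period 1 has {2, 5, 1} and room 6 has {3, 2, 4, 5}, leaving only 6.
Period 2, room 6: period 2 has {3, 2, 4, 5, 6} and room 6 has {3, 2, 4, 5, 6}, leaving only 1.
Period 4, room 3: period 4 has {2, 6, 1} and room 3 has {2, 4, 5, 6, 1}, leaving only 3.
Period 4, room 2: period 4 has {3, 2, 6, 1} and room 2 has {2, 5, 6, 1}, leaving only 4.
Period 1 already has {2, 5, 6, 1} and room 2 already has {2, 4, 5, 6, 1}, so period 1, room 2 must be 3.

3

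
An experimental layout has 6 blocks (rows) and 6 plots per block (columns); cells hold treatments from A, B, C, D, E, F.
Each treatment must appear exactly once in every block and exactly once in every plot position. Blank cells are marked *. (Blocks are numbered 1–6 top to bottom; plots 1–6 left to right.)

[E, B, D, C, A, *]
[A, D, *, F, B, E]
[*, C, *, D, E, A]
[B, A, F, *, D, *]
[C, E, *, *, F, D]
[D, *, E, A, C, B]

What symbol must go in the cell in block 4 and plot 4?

E

Block 4 already has {A, B, D, F} and plot 4 already has {A, C, D, F}, so block 4, plot 4 must be E.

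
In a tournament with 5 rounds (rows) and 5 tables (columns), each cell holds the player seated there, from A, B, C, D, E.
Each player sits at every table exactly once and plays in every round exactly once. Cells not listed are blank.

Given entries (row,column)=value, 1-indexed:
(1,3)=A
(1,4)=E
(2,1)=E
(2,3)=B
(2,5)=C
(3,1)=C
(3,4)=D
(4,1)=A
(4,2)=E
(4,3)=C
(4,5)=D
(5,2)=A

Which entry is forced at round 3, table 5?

Round 1, table 5: round 1 has {A, E} and table 5 has {C, D}, leaving only B.
Round 1, table 1: round 1 has {A, B, E} and table 1 has {A, C, E}, leaving only D.
Round 1, table 2: round 1 has {A, B, D, E} and table 2 has {A, E}, leaving only C.
Round 2, table 2: round 2 has {B, C, E} and table 2 has {A, C, E}, leaving only D.
Round 2, table 4: round 2 has {B, C, D, E} and table 4 has {D, E}, leaving only A.
Round 3, table 2: round 3 has {C, D} and table 2 has {A, C, D, E}, leaving only B.
Round 3, table 3: round 3 has {B, C, D} and table 3 has {A, B, C}, leaving only E.
Round 3 already has {B, C, D, E} and table 5 already has {B, C, D}, so round 3, table 5 must be A.

A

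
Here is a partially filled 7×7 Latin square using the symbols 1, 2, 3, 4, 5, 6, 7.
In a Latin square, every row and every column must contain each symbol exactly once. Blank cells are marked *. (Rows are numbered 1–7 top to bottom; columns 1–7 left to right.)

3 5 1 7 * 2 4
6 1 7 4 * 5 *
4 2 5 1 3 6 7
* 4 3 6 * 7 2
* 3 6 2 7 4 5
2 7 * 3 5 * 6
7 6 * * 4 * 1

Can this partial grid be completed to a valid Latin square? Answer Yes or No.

No row or column among the givens repeats a symbol, and propagating forced cells runs into no contradiction.
One valid completion exists (for instance, 3 5 1 7 6 2 4 / 6 1 7 4 2 5 3 / 4 2 5 1 3 6 7 / 5 4 3 6 1 7 2 / 1 3 6 2 7 4 5 / 2 7 4 3 5 1 6 / 7 6 2 5 4 3 1).

Yes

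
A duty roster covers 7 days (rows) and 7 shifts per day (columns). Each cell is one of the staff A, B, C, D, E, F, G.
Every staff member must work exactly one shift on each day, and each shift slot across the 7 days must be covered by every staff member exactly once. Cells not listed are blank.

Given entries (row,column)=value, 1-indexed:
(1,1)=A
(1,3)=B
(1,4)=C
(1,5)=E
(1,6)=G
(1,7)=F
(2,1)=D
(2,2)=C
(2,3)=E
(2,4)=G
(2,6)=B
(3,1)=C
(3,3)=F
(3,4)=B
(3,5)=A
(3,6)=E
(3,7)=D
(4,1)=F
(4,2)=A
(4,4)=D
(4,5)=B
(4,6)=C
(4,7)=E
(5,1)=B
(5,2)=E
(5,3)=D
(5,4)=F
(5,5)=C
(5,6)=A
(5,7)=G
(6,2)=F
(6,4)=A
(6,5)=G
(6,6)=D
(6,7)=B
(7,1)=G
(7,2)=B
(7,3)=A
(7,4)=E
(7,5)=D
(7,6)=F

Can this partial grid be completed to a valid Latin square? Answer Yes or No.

No day or shift among the givens repeats a symbol, and propagating forced cells runs into no contradiction.
One valid completion exists (for instance, A D B C E G F / D C E G F B A / C G F B A E D / F A G D B C E / B E D F C A G / E F C A G D B / G B A E D F C).

Yes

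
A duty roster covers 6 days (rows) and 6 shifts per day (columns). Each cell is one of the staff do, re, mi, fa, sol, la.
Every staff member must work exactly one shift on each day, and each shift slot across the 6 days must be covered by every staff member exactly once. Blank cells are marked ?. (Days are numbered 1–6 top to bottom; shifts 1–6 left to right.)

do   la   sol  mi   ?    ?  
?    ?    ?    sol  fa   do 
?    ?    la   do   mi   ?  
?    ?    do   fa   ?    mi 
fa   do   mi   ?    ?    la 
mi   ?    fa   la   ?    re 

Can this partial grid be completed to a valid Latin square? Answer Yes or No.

No day or shift among the givens repeats a symbol, and propagating forced cells runs into no contradiction.
One valid completion exists (for instance, do la sol mi re fa / la mi re sol fa do / re fa la do mi sol / sol re do fa la mi / fa do mi re sol la / mi sol fa la do re).

Yes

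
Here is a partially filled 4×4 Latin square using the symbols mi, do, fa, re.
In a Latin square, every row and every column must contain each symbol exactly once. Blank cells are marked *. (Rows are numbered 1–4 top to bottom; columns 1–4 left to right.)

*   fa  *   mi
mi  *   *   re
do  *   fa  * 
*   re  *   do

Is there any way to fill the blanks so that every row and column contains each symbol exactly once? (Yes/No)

No

Row 3, column 4: row 3 together with column 4 already contain {mi, do, fa, re} — every symbol — so nothing can go there. The grid has no valid completion.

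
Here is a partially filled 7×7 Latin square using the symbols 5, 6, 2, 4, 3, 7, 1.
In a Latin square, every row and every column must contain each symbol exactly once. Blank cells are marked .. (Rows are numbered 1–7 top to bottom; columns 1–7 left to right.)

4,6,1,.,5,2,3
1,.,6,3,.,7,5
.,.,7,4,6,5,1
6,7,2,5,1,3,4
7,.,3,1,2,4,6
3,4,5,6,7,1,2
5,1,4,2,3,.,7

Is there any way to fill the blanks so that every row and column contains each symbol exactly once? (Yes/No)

No row or column among the givens repeats a symbol, and propagating forced cells runs into no contradiction.
One valid completion exists (for instance, 4 6 1 7 5 2 3 / 1 2 6 3 4 7 5 / 2 3 7 4 6 5 1 / 6 7 2 5 1 3 4 / 7 5 3 1 2 4 6 / 3 4 5 6 7 1 2 / 5 1 4 2 3 6 7).

Yes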